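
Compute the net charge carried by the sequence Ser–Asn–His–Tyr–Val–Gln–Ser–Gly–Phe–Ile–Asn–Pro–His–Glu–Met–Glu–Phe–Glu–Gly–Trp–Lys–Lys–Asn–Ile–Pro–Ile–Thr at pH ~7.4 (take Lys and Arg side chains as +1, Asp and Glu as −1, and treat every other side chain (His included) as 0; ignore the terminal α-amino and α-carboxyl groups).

-1

Positive (K, R): Lys21, Lys22 → +2.
Negative (D, E): Glu14, Glu16, Glu18 → −3.
Net charge = (+2) + (−3) = −1.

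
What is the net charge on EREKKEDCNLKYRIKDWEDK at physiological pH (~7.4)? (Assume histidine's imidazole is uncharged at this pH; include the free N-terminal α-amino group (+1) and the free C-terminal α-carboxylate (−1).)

0

Near pH 7.4, K and R contribute +1 each, D and E contribute −1 each, and every other side chain (His included, as stated) is uncharged.
Positive (K, R): R2, K4, K5, K11, R13, K15, K20 → +7.
Negative (D, E): E1, E3, E6, D7, D16, E18, D19 → −7.
The N-terminus (+1) and C-terminus (−1) cancel.
Net charge = (+7) + (−7) = 0.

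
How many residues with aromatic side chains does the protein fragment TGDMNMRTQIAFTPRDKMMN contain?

The aromatic amino acids are Phe (F, benzyl), Trp (W, indole), and Tyr (Y, phenol).
Matching residues: F12.

1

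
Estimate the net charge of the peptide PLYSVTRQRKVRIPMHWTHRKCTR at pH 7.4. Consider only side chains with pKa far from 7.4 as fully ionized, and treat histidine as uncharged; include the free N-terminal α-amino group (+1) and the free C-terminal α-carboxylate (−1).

+7

The side chains ionized at physiological pH are Lys/Arg (+1) and Asp/Glu (−1); with His treated as neutral, nothing else contributes.
Positive (K, R): R7, R9, K10, R12, R20, K21, R24 → +7.
Negative (D, E): none → −0.
The N-terminus (+1) and C-terminus (−1) cancel.
Net charge = (+7) + (−0) = +7.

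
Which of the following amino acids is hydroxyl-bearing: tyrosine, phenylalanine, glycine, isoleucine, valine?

The –OH-bearing residues are Ser, Thr (aliphatic alcohols), and Tyr (phenol).
Of the listed options, only tyrosine belongs to this group.

tyrosine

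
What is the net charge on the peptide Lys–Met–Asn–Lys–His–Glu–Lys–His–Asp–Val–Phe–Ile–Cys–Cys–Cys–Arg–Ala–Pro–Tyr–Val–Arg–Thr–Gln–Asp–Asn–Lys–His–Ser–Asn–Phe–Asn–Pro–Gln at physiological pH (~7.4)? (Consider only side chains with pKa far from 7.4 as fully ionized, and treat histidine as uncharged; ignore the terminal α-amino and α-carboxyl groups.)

+3

At pH ~7.4 the Lys and Arg side chains are protonated (+1), the Asp and Glu side chains are deprotonated (−1), and with His taken as neutral all other side chains carry no charge.
Positive (K, R): Lys1, Lys4, Lys7, Arg16, Arg21, Lys26 → +6.
Negative (D, E): Glu6, Asp9, Asp24 → −3.
Net charge = (+6) + (−3) = +3.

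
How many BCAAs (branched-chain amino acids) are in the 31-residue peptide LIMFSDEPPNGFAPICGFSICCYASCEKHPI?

V, L, and I make up the branched-chain aliphatic group.
Matching residues: L1, I2, I15, I20, I31.

5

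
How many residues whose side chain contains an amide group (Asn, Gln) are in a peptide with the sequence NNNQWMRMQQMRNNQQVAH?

Matching residues: N1, N2, N3, Q4, Q9, Q10, N13, N14, Q15, Q16.

10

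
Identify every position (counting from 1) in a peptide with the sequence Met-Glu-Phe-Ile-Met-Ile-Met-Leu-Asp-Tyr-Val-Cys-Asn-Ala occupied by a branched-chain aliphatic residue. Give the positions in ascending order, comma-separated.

V, L, and I make up the branched-chain aliphatic group.
Matching residues: Ile4, Ile6, Leu8, Val11.

4, 6, 8, 11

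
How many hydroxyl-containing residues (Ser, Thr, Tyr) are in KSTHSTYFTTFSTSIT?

11

Matching residues: S2, T3, S5, T6, Y7, T9, T10, S12, T13, S14, T16.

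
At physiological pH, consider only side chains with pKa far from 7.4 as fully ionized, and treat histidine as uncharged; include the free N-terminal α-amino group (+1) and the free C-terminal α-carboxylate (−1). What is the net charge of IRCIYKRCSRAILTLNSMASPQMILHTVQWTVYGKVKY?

At pH ~7.4 the Lys and Arg side chains are protonated (+1), the Asp and Glu side chains are deprotonated (−1), and with His taken as neutral all other side chains carry no charge.
Positive (K, R): R2, K6, R7, R10, K35, K37 → +6.
Negative (D, E): none → −0.
The N-terminus (+1) and C-terminus (−1) cancel.
Net charge = (+6) + (−0) = +6.

+6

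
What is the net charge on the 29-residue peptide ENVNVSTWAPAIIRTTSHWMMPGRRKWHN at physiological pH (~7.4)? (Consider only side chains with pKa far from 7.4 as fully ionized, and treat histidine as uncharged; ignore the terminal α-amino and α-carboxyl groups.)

+3

The side chains ionized at physiological pH are Lys/Arg (+1) and Asp/Glu (−1); with His treated as neutral, nothing else contributes.
Positive (K, R): R14, R24, R25, K26 → +4.
Negative (D, E): E1 → −1.
Net charge = (+4) + (−1) = +3.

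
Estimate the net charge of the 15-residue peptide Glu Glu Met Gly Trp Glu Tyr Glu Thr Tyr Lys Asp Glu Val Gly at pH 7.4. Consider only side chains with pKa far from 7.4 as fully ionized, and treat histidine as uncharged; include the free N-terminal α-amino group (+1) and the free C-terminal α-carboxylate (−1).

-5

The side chains ionized at physiological pH are Lys/Arg (+1) and Asp/Glu (−1); with His treated as neutral, nothing else contributes.
Positive (K, R): Lys11 → +1.
Negative (D, E): Glu1, Glu2, Glu6, Glu8, Asp12, Glu13 → −6.
The N-terminus (+1) and C-terminus (−1) cancel.
Net charge = (+1) + (−6) = −5.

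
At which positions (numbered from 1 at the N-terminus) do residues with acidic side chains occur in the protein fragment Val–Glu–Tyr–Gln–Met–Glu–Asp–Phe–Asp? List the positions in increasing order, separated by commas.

Aspartate (D) and glutamate (E) have carboxylic-acid side chains and are the acidic amino acids.
Matching residues: Glu2, Glu6, Asp7, Asp9.

2, 6, 7, 9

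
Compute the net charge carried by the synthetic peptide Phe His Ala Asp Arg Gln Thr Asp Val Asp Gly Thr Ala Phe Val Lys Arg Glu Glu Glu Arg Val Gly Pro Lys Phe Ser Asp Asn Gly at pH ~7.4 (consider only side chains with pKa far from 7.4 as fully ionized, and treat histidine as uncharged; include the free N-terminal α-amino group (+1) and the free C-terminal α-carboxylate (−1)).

Near pH 7.4, K and R contribute +1 each, D and E contribute −1 each, and every other side chain (His included, as stated) is uncharged.
Positive (K, R): Arg5, Lys16, Arg17, Arg21, Lys25 → +5.
Negative (D, E): Asp4, Asp8, Asp10, Glu18, Glu19, Glu20, Asp28 → −7.
The N-terminus (+1) and C-terminus (−1) cancel.
Net charge = (+5) + (−7) = −2.

-2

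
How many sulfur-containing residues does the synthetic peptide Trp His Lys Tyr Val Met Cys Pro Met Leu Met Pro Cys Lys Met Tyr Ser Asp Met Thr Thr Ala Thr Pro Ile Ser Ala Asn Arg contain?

Cysteine (C, thiol) and methionine (M, thioether) are the two sulfur-containing amino acids.
Matching residues: Met6, Cys7, Met9, Met11, Cys13, Met15, Met19.

7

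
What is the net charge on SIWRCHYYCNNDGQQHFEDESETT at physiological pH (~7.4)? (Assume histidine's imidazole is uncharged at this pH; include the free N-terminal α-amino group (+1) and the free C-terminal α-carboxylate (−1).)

-4

At pH ~7.4 the Lys and Arg side chains are protonated (+1), the Asp and Glu side chains are deprotonated (−1), and with His taken as neutral all other side chains carry no charge.
Positive (K, R): R4 → +1.
Negative (D, E): D12, E18, D19, E20, E22 → −5.
The N-terminus (+1) and C-terminus (−1) cancel.
Net charge = (+1) + (−5) = −4.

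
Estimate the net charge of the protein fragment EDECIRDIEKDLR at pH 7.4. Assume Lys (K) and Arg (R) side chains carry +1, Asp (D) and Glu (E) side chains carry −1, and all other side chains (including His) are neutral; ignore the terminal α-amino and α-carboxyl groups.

Positive (K, R): R6, K10, R13 → +3.
Negative (D, E): E1, D2, E3, D7, E9, D11 → −6.
Net charge = (+3) + (−6) = −3.

-3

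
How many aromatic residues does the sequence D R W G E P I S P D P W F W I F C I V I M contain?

F, W, and Y each carry an aromatic ring on the side chain.
Matching residues: W3, W12, F13, W14, F16.

5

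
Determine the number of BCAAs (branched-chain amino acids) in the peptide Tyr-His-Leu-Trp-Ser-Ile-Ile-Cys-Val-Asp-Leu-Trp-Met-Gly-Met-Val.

6

Valine (V), leucine (L), and isoleucine (I) are the branched-chain amino acids.
Matching residues: Leu3, Ile6, Ile7, Val9, Leu11, Val16.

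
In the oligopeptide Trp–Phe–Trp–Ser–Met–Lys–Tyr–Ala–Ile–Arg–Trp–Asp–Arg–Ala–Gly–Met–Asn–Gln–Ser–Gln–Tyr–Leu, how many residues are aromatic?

F, W, and Y each carry an aromatic ring on the side chain.
Matching residues: Trp1, Phe2, Trp3, Tyr7, Trp11, Tyr21.

6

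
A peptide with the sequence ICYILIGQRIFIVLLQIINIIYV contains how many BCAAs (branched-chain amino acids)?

V, L, and I make up the branched-chain aliphatic group.
Matching residues: I1, I4, L5, I6, I10, I12, V13, L14, L15, I17, I18, I20, I21, V23.

14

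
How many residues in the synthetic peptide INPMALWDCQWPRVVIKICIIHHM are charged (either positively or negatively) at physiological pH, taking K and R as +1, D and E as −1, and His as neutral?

3

Charged side chains at pH ~7.4: K, R (positive); D, E (negative).
Matching residues: D8, R13, K17.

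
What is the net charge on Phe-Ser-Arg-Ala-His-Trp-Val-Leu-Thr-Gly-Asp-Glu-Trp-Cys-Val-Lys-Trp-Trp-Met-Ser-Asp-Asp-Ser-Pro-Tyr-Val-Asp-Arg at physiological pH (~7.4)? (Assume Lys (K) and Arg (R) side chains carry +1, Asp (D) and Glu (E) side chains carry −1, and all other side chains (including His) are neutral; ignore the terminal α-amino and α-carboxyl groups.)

-2

Positive (K, R): Arg3, Lys16, Arg28 → +3.
Negative (D, E): Asp11, Glu12, Asp21, Asp22, Asp27 → −5.
Net charge = (+3) + (−5) = −2.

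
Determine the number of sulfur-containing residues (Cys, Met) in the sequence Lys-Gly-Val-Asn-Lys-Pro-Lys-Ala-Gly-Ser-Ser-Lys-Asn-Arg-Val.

0

None of the 15 residues belong to this group.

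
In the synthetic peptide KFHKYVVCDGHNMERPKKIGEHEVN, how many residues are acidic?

The acidic residues are Asp (D) and Glu (E), whose side chains end in a carboxylate group.
Matching residues: D9, E14, E21, E23.

4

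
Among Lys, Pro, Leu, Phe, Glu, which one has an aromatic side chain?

Phe

F, W, and Y each carry an aromatic ring on the side chain.
Of the listed options, only Phe belongs to this group.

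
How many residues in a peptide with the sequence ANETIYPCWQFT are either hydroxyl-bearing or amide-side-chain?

Hydroxyl-bearing: S, T, Y. Amide-side-chain: N, Q.
Hydroxyl-bearing residues here: T4, Y6, T12 (3).
Amide-side-chain residues here: N2, Q10 (2).
The two groups share no amino acid, so total = 3 + 2 = 5.

5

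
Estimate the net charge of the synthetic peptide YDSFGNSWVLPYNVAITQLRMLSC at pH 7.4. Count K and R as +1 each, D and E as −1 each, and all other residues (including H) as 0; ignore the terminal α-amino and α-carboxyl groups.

Positive (K, R): R20 → +1.
Negative (D, E): D2 → −1.
Net charge = (+1) + (−1) = 0.

0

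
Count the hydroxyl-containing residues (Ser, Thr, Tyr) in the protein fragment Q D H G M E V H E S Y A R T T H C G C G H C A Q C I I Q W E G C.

4

Matching residues: S10, Y11, T14, T15.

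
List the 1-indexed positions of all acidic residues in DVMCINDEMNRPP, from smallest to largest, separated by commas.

Only D (aspartate) and E (glutamate) carry a side-chain carboxylic acid.
Matching residues: D1, D7, E8.

1, 7, 8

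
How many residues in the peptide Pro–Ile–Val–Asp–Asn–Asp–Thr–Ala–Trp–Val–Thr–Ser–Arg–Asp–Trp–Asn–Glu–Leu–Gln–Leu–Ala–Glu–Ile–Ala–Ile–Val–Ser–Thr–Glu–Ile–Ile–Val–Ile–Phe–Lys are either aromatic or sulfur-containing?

3

Aromatic: F, W, Y. Sulfur-containing: C, M.
Aromatic residues here: Trp9, Trp15, Phe34 (3).
Sulfur-containing residues here: none (0).
The two groups share no amino acid, so total = 3 + 0 = 3.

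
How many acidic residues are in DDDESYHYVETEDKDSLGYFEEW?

The acidic residues are Asp (D) and Glu (E), whose side chains end in a carboxylate group.
Matching residues: D1, D2, D3, E4, E10, E12, D13, D15, E21, E22.

10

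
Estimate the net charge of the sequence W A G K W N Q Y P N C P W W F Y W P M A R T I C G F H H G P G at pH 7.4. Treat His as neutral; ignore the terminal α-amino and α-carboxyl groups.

+2

The side chains ionized at physiological pH are Lys/Arg (+1) and Asp/Glu (−1); with His treated as neutral, nothing else contributes.
Positive (K, R): K4, R21 → +2.
Negative (D, E): none → −0.
Net charge = (+2) + (−0) = +2.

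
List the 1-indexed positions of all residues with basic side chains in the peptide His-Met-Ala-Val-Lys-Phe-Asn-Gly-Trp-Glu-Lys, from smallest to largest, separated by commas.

K, R, and H are the three residues with basic side chains (ε-amine, guanidinium, and imidazole respectively).
Matching residues: His1, Lys5, Lys11.

1, 5, 11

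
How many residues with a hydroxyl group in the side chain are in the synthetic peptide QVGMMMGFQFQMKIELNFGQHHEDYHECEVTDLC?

2

S, T, and Y are the three residues with a side-chain hydroxyl.
Matching residues: Y25, T31.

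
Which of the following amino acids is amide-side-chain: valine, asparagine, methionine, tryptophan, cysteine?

The amide-side-chain residues are Asn (N) and Gln (Q).
Of the listed options, only asparagine belongs to this group.

asparagine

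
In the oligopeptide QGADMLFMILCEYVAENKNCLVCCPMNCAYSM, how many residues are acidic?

Aspartate (D) and glutamate (E) have carboxylic-acid side chains and are the acidic amino acids.
Matching residues: D4, E12, E16.

3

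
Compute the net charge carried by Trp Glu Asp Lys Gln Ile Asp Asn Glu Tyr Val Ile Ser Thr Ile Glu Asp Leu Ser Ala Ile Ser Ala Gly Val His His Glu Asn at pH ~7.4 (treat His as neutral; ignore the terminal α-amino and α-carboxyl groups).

At pH ~7.4 the Lys and Arg side chains are protonated (+1), the Asp and Glu side chains are deprotonated (−1), and with His taken as neutral all other side chains carry no charge.
Positive (K, R): Lys4 → +1.
Negative (D, E): Glu2, Asp3, Asp7, Glu9, Glu16, Asp17, Glu28 → −7.
Net charge = (+1) + (−7) = −6.

-6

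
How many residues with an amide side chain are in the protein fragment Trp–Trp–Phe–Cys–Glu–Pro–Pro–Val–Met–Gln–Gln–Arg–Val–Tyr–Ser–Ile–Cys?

2

Asparagine (N) and glutamine (Q) have uncharged amide side chains.
Matching residues: Gln10, Gln11.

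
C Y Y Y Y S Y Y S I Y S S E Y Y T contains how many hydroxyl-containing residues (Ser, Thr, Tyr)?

14

Matching residues: Y2, Y3, Y4, Y5, S6, Y7, Y8, S9, Y11, S12, S13, Y15, Y16, T17.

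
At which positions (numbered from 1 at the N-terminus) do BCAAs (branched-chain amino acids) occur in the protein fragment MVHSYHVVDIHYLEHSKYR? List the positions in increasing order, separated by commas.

The BCAAs are Val, Leu, and Ile — aliphatic side chains with a branch point.
Matching residues: V2, V7, V8, I10, L13.

2, 7, 8, 10, 13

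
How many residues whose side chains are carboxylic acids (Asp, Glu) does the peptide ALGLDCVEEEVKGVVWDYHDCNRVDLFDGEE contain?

Matching residues: D5, E8, E9, E10, D17, D20, D25, D28, E30, E31.

10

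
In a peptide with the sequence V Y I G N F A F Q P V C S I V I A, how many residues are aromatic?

3

F, W, and Y each carry an aromatic ring on the side chain.
Matching residues: Y2, F6, F8.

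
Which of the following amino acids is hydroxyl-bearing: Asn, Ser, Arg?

Ser

S, T, and Y are the three residues with a side-chain hydroxyl.
Of the listed options, only Ser belongs to this group.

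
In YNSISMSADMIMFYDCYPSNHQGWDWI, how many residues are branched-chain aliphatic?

3

Valine (V), leucine (L), and isoleucine (I) are the branched-chain amino acids.
Matching residues: I4, I11, I27.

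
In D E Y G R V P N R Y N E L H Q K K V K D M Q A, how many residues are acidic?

Only D (aspartate) and E (glutamate) carry a side-chain carboxylic acid.
Matching residues: D1, E2, E12, D20.

4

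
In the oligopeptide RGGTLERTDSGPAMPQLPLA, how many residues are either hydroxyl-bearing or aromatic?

Hydroxyl-bearing: S, T, Y. Aromatic: F, W, Y.
Hydroxyl-bearing residues here: T4, T8, S10 (3).
Aromatic residues here: none (0).
(Y belongs to both groups, but none appear in this sequence.) Total = 3 + 0 = 3.

3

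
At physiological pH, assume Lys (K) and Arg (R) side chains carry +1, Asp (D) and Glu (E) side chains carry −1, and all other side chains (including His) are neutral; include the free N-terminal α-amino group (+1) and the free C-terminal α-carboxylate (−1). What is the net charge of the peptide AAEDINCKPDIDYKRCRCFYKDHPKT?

+1

Positive (K, R): K8, K14, R15, R17, K21, K25 → +6.
Negative (D, E): E3, D4, D10, D12, D22 → −5.
The N-terminus (+1) and C-terminus (−1) cancel.
Net charge = (+6) + (−5) = +1.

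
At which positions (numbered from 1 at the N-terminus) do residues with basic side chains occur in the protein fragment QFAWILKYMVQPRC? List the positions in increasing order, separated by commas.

The basic amino acids are Lys (K), Arg (R), and His (H).
Matching residues: K7, R13.

7, 13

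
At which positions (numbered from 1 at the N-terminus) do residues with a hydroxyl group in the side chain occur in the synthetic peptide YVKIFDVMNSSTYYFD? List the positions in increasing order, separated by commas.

S, T, and Y are the three residues with a side-chain hydroxyl.
Matching residues: Y1, S10, S11, T12, Y13, Y14.

1, 10, 11, 12, 13, 14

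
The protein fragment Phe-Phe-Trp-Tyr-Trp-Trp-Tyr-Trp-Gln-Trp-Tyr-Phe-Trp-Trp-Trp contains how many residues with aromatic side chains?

14

Phenylalanine (F), tryptophan (W), and tyrosine (Y) have aromatic ring side chains.
Matching residues: Phe1, Phe2, Trp3, Tyr4, Trp5, Trp6, Tyr7, Trp8, Trp10, Tyr11, Phe12, Trp13, Trp14, Trp15.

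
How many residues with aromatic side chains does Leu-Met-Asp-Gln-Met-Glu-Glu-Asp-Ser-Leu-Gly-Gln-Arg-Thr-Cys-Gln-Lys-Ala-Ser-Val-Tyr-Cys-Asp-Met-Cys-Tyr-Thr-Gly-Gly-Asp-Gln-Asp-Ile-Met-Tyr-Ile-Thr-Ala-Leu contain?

3

Phenylalanine (F), tryptophan (W), and tyrosine (Y) have aromatic ring side chains.
Matching residues: Tyr21, Tyr26, Tyr35.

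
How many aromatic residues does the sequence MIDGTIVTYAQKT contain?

F, W, and Y each carry an aromatic ring on the side chain.
Matching residues: Y9.

1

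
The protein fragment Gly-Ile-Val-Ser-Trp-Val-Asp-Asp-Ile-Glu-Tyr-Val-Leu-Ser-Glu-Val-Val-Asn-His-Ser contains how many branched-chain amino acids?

The BCAAs are Val, Leu, and Ile — aliphatic side chains with a branch point.
Matching residues: Ile2, Val3, Val6, Ile9, Val12, Leu13, Val16, Val17.

8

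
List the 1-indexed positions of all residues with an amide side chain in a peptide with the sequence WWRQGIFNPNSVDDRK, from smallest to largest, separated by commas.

4, 8, 10

The amide-side-chain residues are Asn (N) and Gln (Q).
Matching residues: Q4, N8, N10.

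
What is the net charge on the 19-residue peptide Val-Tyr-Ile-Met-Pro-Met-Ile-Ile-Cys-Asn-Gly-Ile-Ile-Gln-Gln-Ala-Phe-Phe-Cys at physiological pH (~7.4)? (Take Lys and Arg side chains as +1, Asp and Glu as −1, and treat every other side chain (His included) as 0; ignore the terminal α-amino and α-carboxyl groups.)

0

Positive (K, R): none → +0.
Negative (D, E): none → −0.
Net charge = (+0) + (−0) = 0.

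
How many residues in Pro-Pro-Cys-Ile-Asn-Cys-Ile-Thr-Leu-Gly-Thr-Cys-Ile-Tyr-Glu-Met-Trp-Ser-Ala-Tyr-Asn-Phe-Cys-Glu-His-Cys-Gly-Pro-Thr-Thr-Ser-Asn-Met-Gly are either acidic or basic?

3

Acidic: D, E. Basic: H, K, R.
Acidic residues here: Glu15, Glu24 (2).
Basic residues here: His25 (1).
The two groups share no amino acid, so total = 2 + 1 = 3.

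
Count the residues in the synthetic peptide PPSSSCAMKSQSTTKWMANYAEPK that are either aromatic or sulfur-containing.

5

Aromatic: F, W, Y. Sulfur-containing: C, M.
Aromatic residues here: W16, Y20 (2).
Sulfur-containing residues here: C6, M8, M17 (3).
The two groups share no amino acid, so total = 2 + 3 = 5.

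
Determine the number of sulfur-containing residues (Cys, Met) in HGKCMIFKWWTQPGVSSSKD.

2

Matching residues: C4, M5.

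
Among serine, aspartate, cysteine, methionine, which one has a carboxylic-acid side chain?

aspartate

Only D (aspartate) and E (glutamate) carry a side-chain carboxylic acid.
Of the listed options, only aspartate belongs to this group.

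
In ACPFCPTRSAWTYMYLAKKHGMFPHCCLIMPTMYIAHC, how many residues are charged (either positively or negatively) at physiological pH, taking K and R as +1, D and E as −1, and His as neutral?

3

Charged side chains at pH ~7.4: K, R (positive); D, E (negative).
Matching residues: R8, K18, K19.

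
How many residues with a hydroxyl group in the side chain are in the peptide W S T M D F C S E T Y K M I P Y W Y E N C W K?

7

S, T, and Y are the three residues with a side-chain hydroxyl.
Matching residues: S2, T3, S8, T10, Y11, Y16, Y18.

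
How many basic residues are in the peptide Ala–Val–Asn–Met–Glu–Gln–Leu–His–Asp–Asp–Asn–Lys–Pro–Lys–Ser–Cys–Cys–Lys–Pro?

4

K, R, and H are the three residues with basic side chains (ε-amine, guanidinium, and imidazole respectively).
Matching residues: His8, Lys12, Lys14, Lys18.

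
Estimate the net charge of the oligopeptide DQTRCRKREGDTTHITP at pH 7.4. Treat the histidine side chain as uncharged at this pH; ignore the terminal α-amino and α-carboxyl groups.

At pH ~7.4 the Lys and Arg side chains are protonated (+1), the Asp and Glu side chains are deprotonated (−1), and with His taken as neutral all other side chains carry no charge.
Positive (K, R): R4, R6, K7, R8 → +4.
Negative (D, E): D1, E9, D11 → −3.
Net charge = (+4) + (−3) = +1.

+1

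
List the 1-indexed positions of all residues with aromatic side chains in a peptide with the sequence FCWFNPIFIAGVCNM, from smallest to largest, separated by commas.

F, W, and Y each carry an aromatic ring on the side chain.
Matching residues: F1, W3, F4, F8.

1, 3, 4, 8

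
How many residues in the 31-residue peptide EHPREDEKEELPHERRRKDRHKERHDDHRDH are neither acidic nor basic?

3

Acidic: D, E. Basic: K, R, H. All other residues are neither.
Matching residues: P3, L11, P12.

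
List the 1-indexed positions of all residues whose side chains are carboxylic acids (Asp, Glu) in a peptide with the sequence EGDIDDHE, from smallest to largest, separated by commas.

1, 3, 5, 6, 8

Matching residues: E1, D3, D5, D6, E8.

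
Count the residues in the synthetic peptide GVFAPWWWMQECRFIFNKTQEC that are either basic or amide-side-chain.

5

Basic: H, K, R. Amide-side-chain: N, Q.
Basic residues here: R13, K18 (2).
Amide-side-chain residues here: Q10, N17, Q20 (3).
The two groups share no amino acid, so total = 2 + 3 = 5.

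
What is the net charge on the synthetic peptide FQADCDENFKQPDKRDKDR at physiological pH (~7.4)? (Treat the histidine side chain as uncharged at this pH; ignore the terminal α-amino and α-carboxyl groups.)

Near pH 7.4, K and R contribute +1 each, D and E contribute −1 each, and every other side chain (His included, as stated) is uncharged.
Positive (K, R): K10, K14, R15, K17, R19 → +5.
Negative (D, E): D4, D6, E7, D13, D16, D18 → −6.
Net charge = (+5) + (−6) = −1.

-1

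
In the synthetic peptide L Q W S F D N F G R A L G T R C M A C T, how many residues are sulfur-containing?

Cysteine (C, thiol) and methionine (M, thioether) are the two sulfur-containing amino acids.
Matching residues: C16, M17, C19.

3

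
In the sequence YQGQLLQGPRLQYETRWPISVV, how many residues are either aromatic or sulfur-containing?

3

Aromatic: F, W, Y. Sulfur-containing: C, M.
Aromatic residues here: Y1, Y13, W17 (3).
Sulfur-containing residues here: none (0).
The two groups share no amino acid, so total = 3 + 0 = 3.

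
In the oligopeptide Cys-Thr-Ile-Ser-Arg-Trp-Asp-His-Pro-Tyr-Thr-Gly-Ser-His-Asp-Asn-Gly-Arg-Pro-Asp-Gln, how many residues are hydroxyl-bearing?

5

The –OH-bearing residues are Ser, Thr (aliphatic alcohols), and Tyr (phenol).
Matching residues: Thr2, Ser4, Tyr10, Thr11, Ser13.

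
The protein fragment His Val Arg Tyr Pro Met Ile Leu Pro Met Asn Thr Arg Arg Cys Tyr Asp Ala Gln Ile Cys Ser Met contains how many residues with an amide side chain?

2

The amide-side-chain residues are Asn (N) and Gln (Q).
Matching residues: Asn11, Gln19.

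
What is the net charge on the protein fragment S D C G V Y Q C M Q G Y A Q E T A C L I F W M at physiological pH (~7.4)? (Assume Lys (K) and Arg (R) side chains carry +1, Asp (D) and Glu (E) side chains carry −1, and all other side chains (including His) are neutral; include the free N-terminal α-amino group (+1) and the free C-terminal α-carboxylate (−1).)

-2

Positive (K, R): none → +0.
Negative (D, E): D2, E15 → −2.
The N-terminus (+1) and C-terminus (−1) cancel.
Net charge = (+0) + (−2) = −2.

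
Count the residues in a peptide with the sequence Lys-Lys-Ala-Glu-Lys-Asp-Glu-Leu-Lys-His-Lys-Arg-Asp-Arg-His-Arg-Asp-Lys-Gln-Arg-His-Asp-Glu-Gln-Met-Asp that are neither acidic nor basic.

Acidic: D, E. Basic: K, R, H. All other residues are neither.
Matching residues: Ala3, Leu8, Gln19, Gln24, Met25.

5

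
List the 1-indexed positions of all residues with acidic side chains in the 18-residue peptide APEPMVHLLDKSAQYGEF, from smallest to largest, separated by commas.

Only D (aspartate) and E (glutamate) carry a side-chain carboxylic acid.
Matching residues: E3, D10, E17.

3, 10, 17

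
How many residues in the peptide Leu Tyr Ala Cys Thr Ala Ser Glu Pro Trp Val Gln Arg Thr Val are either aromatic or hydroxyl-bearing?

Aromatic: F, W, Y. Hydroxyl-bearing: S, T, Y.
Aromatic residues here: Tyr2, Trp10 (2).
Hydroxyl-bearing residues here: Tyr2, Thr5, Ser7, Thr14 (4).
Y is in both groups, so the 1 Y residue must not be double-counted.
Total = 2 + 4 − 1 = 5.

5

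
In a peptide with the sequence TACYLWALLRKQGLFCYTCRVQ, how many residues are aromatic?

F, W, and Y each carry an aromatic ring on the side chain.
Matching residues: Y4, W6, F15, Y17.

4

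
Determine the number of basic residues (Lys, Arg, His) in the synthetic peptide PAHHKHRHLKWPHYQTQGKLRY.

Matching residues: H3, H4, K5, H6, R7, H8, K10, H13, K19, R21.

10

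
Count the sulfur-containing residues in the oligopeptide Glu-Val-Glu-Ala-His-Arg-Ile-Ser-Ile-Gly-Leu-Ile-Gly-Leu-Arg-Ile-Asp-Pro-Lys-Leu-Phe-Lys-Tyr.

0

Cysteine (C, thiol) and methionine (M, thioether) are the two sulfur-containing amino acids.
None of the 23 residues belong to this group.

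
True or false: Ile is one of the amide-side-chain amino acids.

False

Only N (asparagine) and Q (glutamine) carry a side-chain carboxamide.
Isoleucine is not in this group.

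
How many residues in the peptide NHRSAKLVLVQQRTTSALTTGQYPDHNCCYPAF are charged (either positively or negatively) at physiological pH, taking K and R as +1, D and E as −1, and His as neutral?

Charged side chains at pH ~7.4: K, R (positive); D, E (negative).
Matching residues: R3, K6, R13, D25.

4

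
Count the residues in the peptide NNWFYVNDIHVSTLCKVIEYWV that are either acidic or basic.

Acidic: D, E. Basic: H, K, R.
Acidic residues here: D8, E19 (2).
Basic residues here: H10, K16 (2).
The two groups share no amino acid, so total = 2 + 2 = 4.

4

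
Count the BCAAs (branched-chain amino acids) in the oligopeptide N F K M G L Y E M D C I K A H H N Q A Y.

The BCAAs are Val, Leu, and Ile — aliphatic side chains with a branch point.
Matching residues: L6, I12.

2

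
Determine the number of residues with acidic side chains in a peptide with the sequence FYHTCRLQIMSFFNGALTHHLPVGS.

The acidic residues are Asp (D) and Glu (E), whose side chains end in a carboxylate group.
None of the 25 residues belong to this group.

0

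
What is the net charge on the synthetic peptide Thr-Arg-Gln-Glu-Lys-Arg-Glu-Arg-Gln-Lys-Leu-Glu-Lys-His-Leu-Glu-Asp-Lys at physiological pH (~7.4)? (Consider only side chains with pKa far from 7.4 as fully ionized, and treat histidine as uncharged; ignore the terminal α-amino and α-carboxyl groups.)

+2

Near pH 7.4, K and R contribute +1 each, D and E contribute −1 each, and every other side chain (His included, as stated) is uncharged.
Positive (K, R): Arg2, Lys5, Arg6, Arg8, Lys10, Lys13, Lys18 → +7.
Negative (D, E): Glu4, Glu7, Glu12, Glu16, Asp17 → −5.
Net charge = (+7) + (−5) = +2.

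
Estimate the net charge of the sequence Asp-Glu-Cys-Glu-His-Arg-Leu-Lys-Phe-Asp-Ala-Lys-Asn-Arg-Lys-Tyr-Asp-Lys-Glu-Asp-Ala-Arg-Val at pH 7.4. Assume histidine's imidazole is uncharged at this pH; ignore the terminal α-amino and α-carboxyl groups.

The side chains ionized at physiological pH are Lys/Arg (+1) and Asp/Glu (−1); with His treated as neutral, nothing else contributes.
Positive (K, R): Arg6, Lys8, Lys12, Arg14, Lys15, Lys18, Arg22 → +7.
Negative (D, E): Asp1, Glu2, Glu4, Asp10, Asp17, Glu19, Asp20 → −7.
Net charge = (+7) + (−7) = 0.

0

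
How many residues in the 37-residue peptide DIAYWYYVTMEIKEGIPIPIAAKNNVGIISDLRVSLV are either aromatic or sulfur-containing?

Aromatic: F, W, Y. Sulfur-containing: C, M.
Aromatic residues here: Y4, W5, Y6, Y7 (4).
Sulfur-containing residues here: M10 (1).
The two groups share no amino acid, so total = 4 + 1 = 5.

5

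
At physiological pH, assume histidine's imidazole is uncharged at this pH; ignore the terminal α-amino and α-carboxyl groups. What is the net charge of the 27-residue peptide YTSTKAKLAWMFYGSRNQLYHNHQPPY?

Near pH 7.4, K and R contribute +1 each, D and E contribute −1 each, and every other side chain (His included, as stated) is uncharged.
Positive (K, R): K5, K7, R16 → +3.
Negative (D, E): none → −0.
Net charge = (+3) + (−0) = +3.

+3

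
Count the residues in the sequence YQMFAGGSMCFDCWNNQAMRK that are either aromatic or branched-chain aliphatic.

4

Aromatic: F, W, Y. Branched-chain aliphatic: I, L, V.
Aromatic residues here: Y1, F4, F11, W14 (4).
Branched-chain aliphatic residues here: none (0).
The two groups share no amino acid, so total = 4 + 0 = 4.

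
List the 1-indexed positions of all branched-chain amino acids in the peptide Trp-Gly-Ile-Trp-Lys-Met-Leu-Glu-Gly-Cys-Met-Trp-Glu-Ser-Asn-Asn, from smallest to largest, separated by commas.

3, 7

V, L, and I make up the branched-chain aliphatic group.
Matching residues: Ile3, Leu7.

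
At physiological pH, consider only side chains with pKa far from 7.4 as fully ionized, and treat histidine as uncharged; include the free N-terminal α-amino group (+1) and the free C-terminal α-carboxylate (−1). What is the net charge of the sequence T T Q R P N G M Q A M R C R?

+3

Near pH 7.4, K and R contribute +1 each, D and E contribute −1 each, and every other side chain (His included, as stated) is uncharged.
Positive (K, R): R4, R12, R14 → +3.
Negative (D, E): none → −0.
The N-terminus (+1) and C-terminus (−1) cancel.
Net charge = (+3) + (−0) = +3.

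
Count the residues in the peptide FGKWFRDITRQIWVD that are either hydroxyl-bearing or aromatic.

Hydroxyl-bearing: S, T, Y. Aromatic: F, W, Y.
Hydroxyl-bearing residues here: T9 (1).
Aromatic residues here: F1, W4, F5, W13 (4).
(Y belongs to both groups, but none appear in this sequence.) Total = 1 + 4 = 5.

5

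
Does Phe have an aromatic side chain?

Yes

F, W, and Y each carry an aromatic ring on the side chain.
Phenylalanine is in this group.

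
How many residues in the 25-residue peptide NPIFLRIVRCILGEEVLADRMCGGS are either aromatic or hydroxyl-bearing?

2

Aromatic: F, W, Y. Hydroxyl-bearing: S, T, Y.
Aromatic residues here: F4 (1).
Hydroxyl-bearing residues here: S25 (1).
(Y belongs to both groups, but none appear in this sequence.) Total = 1 + 1 = 2.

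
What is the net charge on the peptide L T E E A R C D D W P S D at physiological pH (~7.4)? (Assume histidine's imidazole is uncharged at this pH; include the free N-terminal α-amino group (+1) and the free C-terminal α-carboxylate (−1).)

-4

Near pH 7.4, K and R contribute +1 each, D and E contribute −1 each, and every other side chain (His included, as stated) is uncharged.
Positive (K, R): R6 → +1.
Negative (D, E): E3, E4, D8, D9, D13 → −5.
The N-terminus (+1) and C-terminus (−1) cancel.
Net charge = (+1) + (−5) = −4.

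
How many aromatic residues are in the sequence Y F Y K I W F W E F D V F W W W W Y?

13

The aromatic amino acids are Phe (F, benzyl), Trp (W, indole), and Tyr (Y, phenol).
Matching residues: Y1, F2, Y3, W6, F7, W8, F10, F13, W14, W15, W16, W17, Y18.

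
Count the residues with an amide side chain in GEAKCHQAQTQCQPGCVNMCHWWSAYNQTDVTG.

7

The amide-side-chain residues are Asn (N) and Gln (Q).
Matching residues: Q7, Q9, Q11, Q13, N18, N27, Q28.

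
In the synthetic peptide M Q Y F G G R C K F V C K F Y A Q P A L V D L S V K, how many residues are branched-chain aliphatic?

V, L, and I make up the branched-chain aliphatic group.
Matching residues: V11, L20, V21, L23, V25.

5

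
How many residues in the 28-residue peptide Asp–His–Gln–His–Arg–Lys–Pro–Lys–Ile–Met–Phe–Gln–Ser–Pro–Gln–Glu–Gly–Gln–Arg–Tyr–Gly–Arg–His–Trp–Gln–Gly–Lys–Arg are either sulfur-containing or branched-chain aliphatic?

Sulfur-containing: C, M. Branched-chain aliphatic: I, L, V.
Sulfur-containing residues here: Met10 (1).
Branched-chain aliphatic residues here: Ile9 (1).
The two groups share no amino acid, so total = 1 + 1 = 2.

2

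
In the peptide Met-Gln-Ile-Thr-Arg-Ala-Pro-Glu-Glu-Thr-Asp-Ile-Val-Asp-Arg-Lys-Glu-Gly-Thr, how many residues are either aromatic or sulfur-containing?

1

Aromatic: F, W, Y. Sulfur-containing: C, M.
Aromatic residues here: none (0).
Sulfur-containing residues here: Met1 (1).
The two groups share no amino acid, so total = 0 + 1 = 1.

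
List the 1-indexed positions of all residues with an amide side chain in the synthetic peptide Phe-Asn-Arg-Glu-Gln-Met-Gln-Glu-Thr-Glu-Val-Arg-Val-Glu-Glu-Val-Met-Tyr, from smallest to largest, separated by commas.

2, 5, 7

Asparagine (N) and glutamine (Q) have uncharged amide side chains.
Matching residues: Asn2, Gln5, Gln7.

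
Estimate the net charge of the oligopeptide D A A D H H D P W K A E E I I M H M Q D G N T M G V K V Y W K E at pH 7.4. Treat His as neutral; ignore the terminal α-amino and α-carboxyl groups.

The side chains ionized at physiological pH are Lys/Arg (+1) and Asp/Glu (−1); with His treated as neutral, nothing else contributes.
Positive (K, R): K10, K27, K31 → +3.
Negative (D, E): D1, D4, D7, E12, E13, D20, E32 → −7.
Net charge = (+3) + (−7) = −4.

-4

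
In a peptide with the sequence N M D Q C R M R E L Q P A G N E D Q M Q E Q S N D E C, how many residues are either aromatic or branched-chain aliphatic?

Aromatic: F, W, Y. Branched-chain aliphatic: I, L, V.
Aromatic residues here: none (0).
Branched-chain aliphatic residues here: L10 (1).
The two groups share no amino acid, so total = 0 + 1 = 1.

1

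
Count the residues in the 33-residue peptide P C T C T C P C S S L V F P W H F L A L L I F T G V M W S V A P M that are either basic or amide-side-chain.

Basic: H, K, R. Amide-side-chain: N, Q.
Basic residues here: H16 (1).
Amide-side-chain residues here: none (0).
The two groups share no amino acid, so total = 1 + 0 = 1.

1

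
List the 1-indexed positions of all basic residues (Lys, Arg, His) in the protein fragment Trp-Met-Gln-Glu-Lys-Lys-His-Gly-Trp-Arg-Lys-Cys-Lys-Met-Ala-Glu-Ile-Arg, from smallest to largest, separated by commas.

5, 6, 7, 10, 11, 13, 18

Matching residues: Lys5, Lys6, His7, Arg10, Lys11, Lys13, Arg18.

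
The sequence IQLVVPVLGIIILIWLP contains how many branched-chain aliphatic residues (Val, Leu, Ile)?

Matching residues: I1, L3, V4, V5, V7, L8, I10, I11, I12, L13, I14, L16.

12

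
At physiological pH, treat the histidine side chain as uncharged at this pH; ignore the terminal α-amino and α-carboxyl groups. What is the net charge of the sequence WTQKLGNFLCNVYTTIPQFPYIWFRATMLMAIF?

+2

At pH ~7.4 the Lys and Arg side chains are protonated (+1), the Asp and Glu side chains are deprotonated (−1), and with His taken as neutral all other side chains carry no charge.
Positive (K, R): K4, R25 → +2.
Negative (D, E): none → −0.
Net charge = (+2) + (−0) = +2.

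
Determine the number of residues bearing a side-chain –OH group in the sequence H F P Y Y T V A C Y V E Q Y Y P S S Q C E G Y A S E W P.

10

S, T, and Y are the three residues with a side-chain hydroxyl.
Matching residues: Y4, Y5, T6, Y10, Y14, Y15, S17, S18, Y23, S25.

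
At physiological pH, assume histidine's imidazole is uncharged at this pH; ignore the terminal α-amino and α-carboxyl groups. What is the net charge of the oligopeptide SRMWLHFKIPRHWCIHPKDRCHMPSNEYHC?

Near pH 7.4, K and R contribute +1 each, D and E contribute −1 each, and every other side chain (His included, as stated) is uncharged.
Positive (K, R): R2, K8, R11, K18, R20 → +5.
Negative (D, E): D19, E27 → −2.
Net charge = (+5) + (−2) = +3.

+3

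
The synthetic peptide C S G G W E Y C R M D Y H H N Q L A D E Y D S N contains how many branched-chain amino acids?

V, L, and I make up the branched-chain aliphatic group.
Matching residues: L17.

1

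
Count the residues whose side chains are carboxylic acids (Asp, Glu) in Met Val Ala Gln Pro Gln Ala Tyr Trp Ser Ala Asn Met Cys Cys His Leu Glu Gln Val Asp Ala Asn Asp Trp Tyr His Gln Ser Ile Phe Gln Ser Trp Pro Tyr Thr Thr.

3

Matching residues: Glu18, Asp21, Asp24.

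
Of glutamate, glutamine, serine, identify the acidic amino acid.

Aspartate (D) and glutamate (E) have carboxylic-acid side chains and are the acidic amino acids.
Of the listed options, only glutamate belongs to this group.

glutamate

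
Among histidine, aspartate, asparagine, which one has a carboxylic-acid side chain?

The acidic residues are Asp (D) and Glu (E), whose side chains end in a carboxylate group.
Of the listed options, only aspartate belongs to this group.

aspartate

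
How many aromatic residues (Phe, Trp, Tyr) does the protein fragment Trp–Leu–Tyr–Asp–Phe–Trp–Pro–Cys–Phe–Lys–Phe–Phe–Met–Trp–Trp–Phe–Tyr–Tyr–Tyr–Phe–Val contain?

Matching residues: Trp1, Tyr3, Phe5, Trp6, Phe9, Phe11, Phe12, Trp14, Trp15, Phe16, Tyr17, Tyr18, Tyr19, Phe20.

14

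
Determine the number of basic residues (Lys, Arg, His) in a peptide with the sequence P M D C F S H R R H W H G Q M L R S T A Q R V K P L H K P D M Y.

Matching residues: H7, R8, R9, H10, H12, R17, R22, K24, H27, K28.

10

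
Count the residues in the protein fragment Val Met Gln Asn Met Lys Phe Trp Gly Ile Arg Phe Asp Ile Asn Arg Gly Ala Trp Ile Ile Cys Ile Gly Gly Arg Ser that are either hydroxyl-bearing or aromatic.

Hydroxyl-bearing: S, T, Y. Aromatic: F, W, Y.
Hydroxyl-bearing residues here: Ser27 (1).
Aromatic residues here: Phe7, Trp8, Phe12, Trp19 (4).
(Y belongs to both groups, but none appear in this sequence.) Total = 1 + 4 = 5.

5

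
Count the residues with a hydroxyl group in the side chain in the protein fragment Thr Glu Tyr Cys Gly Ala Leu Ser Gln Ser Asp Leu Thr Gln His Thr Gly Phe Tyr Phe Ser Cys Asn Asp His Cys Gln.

Serine (S), threonine (T), and tyrosine (Y) each carry a hydroxyl group on the side chain.
Matching residues: Thr1, Tyr3, Ser8, Ser10, Thr13, Thr16, Tyr19, Ser21.

8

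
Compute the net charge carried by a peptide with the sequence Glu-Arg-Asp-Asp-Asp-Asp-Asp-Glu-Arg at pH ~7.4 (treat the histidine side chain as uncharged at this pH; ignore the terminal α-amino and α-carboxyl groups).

Near pH 7.4, K and R contribute +1 each, D and E contribute −1 each, and every other side chain (His included, as stated) is uncharged.
Positive (K, R): Arg2, Arg9 → +2.
Negative (D, E): Glu1, Asp3, Asp4, Asp5, Asp6, Asp7, Glu8 → −7.
Net charge = (+2) + (−7) = −5.

-5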